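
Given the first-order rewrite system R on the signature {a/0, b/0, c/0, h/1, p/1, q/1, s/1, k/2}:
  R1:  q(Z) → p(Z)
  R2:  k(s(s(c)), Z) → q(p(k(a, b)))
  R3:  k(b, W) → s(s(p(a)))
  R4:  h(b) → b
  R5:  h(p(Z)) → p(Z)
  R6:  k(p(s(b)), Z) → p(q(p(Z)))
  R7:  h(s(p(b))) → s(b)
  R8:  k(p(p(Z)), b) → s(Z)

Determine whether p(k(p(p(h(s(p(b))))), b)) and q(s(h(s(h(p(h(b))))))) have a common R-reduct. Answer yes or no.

yes — NF(t₁) = p(s(s(b))), NF(t₂) = p(s(s(b)))

Reduce t₁ = p(k(p(p(h(s(p(b))))), b)):
1. p(k(p(p(h(s(p(b))))), b))  →  p(s(h(s(p(b)))))   [R8 at 1]
2. p(s(h(s(p(b)))))  →  p(s(s(b)))   [R7 at 1.1]

Reduce t₂ = q(s(h(s(h(p(h(b))))))):
1. q(s(h(s(h(p(h(b)))))))  →  p(s(h(s(h(p(h(b)))))))   [R1 at ε]
2. p(s(h(s(h(p(h(b)))))))  →  p(s(h(s(p(h(b))))))   [R5 at 1.1.1.1]
3. p(s(h(s(p(h(b))))))  →  p(s(h(s(p(b)))))   [R4 at 1.1.1.1.1]
4. p(s(h(s(p(b)))))  →  p(s(s(b)))   [R7 at 1.1]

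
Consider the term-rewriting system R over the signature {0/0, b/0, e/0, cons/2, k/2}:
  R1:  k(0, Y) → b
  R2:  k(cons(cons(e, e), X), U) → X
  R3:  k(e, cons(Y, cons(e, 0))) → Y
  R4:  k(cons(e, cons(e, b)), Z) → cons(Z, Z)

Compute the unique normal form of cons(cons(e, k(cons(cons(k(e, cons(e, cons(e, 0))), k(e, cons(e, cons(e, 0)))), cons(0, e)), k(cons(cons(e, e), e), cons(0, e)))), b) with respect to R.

cons(cons(e, cons(0, e)), b)

1. cons(cons(e, k(cons(cons(k(e, cons(e, cons(e, 0))), k(e, cons(e, cons(e, 0)))), cons(0, e)), k(cons(cons(e, e), e), cons(0, e)))), b)  →  cons(cons(e, k(cons(cons(e, k(e, cons(e, cons(e, 0)))), cons(0, e)), k(cons(cons(e, e), e), cons(0, e)))), b)   [R3 at 1.2.1.1.1]
2. cons(cons(e, k(cons(cons(e, k(e, cons(e, cons(e, 0)))), cons(0, e)), k(cons(cons(e, e), e), cons(0, e)))), b)  →  cons(cons(e, k(cons(cons(e, e), cons(0, e)), k(cons(cons(e, e), e), cons(0, e)))), b)   [R3 at 1.2.1.1.2]
3. cons(cons(e, k(cons(cons(e, e), cons(0, e)), k(cons(cons(e, e), e), cons(0, e)))), b)  →  cons(cons(e, cons(0, e)), b)   [R2 at 1.2]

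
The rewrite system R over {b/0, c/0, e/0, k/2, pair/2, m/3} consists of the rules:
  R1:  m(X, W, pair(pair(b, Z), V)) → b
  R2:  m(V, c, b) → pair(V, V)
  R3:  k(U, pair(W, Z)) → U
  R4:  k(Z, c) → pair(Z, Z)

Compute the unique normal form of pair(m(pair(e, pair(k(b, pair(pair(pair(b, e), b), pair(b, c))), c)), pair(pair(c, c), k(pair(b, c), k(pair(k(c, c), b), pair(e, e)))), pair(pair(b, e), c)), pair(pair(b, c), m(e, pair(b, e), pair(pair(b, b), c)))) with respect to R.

pair(b, pair(pair(b, c), b))

1. pair(m(pair(e, pair(k(b, pair(pair(pair(b, e), b), pair(b, c))), c)), pair(pair(c, c), k(pair(b, c), k(pair(k(c, c), b), pair(e, e)))), pair(pair(b, e), c)), pair(pair(b, c), m(e, pair(b, e), pair(pair(b, b), c))))  →  pair(b, pair(pair(b, c), m(e, pair(b, e), pair(pair(b, b), c))))   [R1 at 1]
2. pair(b, pair(pair(b, c), m(e, pair(b, e), pair(pair(b, b), c))))  →  pair(b, pair(pair(b, c), b))   [R1 at 2.2]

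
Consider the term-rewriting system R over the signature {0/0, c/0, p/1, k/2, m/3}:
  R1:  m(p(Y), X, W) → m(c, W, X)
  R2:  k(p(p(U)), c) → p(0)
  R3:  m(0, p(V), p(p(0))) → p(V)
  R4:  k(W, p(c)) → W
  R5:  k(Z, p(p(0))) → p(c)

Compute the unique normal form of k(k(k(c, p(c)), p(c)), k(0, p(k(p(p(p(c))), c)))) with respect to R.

1. k(k(k(c, p(c)), p(c)), k(0, p(k(p(p(p(c))), c))))  →  k(k(c, p(c)), k(0, p(k(p(p(p(c))), c))))   [R4 at 1]
2. k(k(c, p(c)), k(0, p(k(p(p(p(c))), c))))  →  k(c, k(0, p(k(p(p(p(c))), c))))   [R4 at 1]
3. k(c, k(0, p(k(p(p(p(c))), c))))  →  k(c, k(0, p(p(0))))   [R2 at 2.2.1]
4. k(c, k(0, p(p(0))))  →  k(c, p(c))   [R5 at 2]
5. k(c, p(c))  →  c   [R4 at ε]

c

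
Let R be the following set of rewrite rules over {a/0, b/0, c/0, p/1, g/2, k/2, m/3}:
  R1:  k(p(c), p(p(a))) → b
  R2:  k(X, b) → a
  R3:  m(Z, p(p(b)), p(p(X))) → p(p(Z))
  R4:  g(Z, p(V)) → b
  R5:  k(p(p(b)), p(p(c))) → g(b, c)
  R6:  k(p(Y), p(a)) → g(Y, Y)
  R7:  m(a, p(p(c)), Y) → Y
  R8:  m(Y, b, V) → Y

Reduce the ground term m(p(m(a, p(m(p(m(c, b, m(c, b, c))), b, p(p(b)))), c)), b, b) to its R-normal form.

p(c)

1. m(p(m(a, p(m(p(m(c, b, m(c, b, c))), b, p(p(b)))), c)), b, b)  →  p(m(a, p(m(p(m(c, b, m(c, b, c))), b, p(p(b)))), c))   [R8 at ε]
2. p(m(a, p(m(p(m(c, b, m(c, b, c))), b, p(p(b)))), c))  →  p(m(a, p(p(m(c, b, m(c, b, c)))), c))   [R8 at 1.2.1]
3. p(m(a, p(p(m(c, b, m(c, b, c)))), c))  →  p(m(a, p(p(c)), c))   [R8 at 1.2.1.1]
4. p(m(a, p(p(c)), c))  →  p(c)   [R7 at 1]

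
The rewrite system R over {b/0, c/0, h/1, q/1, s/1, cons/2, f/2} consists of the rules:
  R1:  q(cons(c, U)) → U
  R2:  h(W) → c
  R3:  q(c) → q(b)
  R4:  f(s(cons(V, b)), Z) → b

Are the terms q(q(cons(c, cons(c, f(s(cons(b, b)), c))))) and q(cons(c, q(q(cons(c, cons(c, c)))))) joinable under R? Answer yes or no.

Reduce t₁ = q(q(cons(c, cons(c, f(s(cons(b, b)), c))))):
1. q(q(cons(c, cons(c, f(s(cons(b, b)), c)))))  →  q(cons(c, f(s(cons(b, b)), c)))   [R1 at 1]
2. q(cons(c, f(s(cons(b, b)), c)))  →  f(s(cons(b, b)), c)   [R1 at ε]
3. f(s(cons(b, b)), c)  →  b   [R4 at ε]

Reduce t₂ = q(cons(c, q(q(cons(c, cons(c, c)))))):
1. q(cons(c, q(q(cons(c, cons(c, c))))))  →  q(q(cons(c, cons(c, c))))   [R1 at ε]
2. q(q(cons(c, cons(c, c))))  →  q(cons(c, c))   [R1 at 1]
3. q(cons(c, c))  →  c   [R1 at ε]

no — NF(t₁) = b, NF(t₂) = c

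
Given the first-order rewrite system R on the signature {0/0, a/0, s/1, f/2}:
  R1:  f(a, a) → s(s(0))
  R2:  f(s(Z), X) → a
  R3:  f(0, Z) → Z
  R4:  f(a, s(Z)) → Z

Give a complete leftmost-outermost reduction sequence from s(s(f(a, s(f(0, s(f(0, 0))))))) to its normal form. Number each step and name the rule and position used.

1. s(s(f(a, s(f(0, s(f(0, 0)))))))  →  s(s(f(0, s(f(0, 0)))))   [R4 at 1.1]
2. s(s(f(0, s(f(0, 0)))))  →  s(s(s(f(0, 0))))   [R3 at 1.1]
3. s(s(s(f(0, 0))))  →  s(s(s(0)))   [R3 at 1.1.1]

s(s(s(0)))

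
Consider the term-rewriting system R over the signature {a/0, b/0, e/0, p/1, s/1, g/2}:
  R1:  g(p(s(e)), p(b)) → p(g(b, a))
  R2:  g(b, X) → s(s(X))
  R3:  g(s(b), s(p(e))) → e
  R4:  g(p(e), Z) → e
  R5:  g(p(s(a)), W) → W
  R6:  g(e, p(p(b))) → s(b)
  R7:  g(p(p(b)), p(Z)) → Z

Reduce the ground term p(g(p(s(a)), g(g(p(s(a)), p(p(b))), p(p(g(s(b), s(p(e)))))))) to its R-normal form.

1. p(g(p(s(a)), g(g(p(s(a)), p(p(b))), p(p(g(s(b), s(p(e))))))))  →  p(g(g(p(s(a)), p(p(b))), p(p(g(s(b), s(p(e)))))))   [R5 at 1]
2. p(g(g(p(s(a)), p(p(b))), p(p(g(s(b), s(p(e)))))))  →  p(g(p(p(b)), p(p(g(s(b), s(p(e)))))))   [R5 at 1.1]
3. p(g(p(p(b)), p(p(g(s(b), s(p(e)))))))  →  p(p(g(s(b), s(p(e)))))   [R7 at 1]
4. p(p(g(s(b), s(p(e)))))  →  p(p(e))   [R3 at 1.1]

p(p(e))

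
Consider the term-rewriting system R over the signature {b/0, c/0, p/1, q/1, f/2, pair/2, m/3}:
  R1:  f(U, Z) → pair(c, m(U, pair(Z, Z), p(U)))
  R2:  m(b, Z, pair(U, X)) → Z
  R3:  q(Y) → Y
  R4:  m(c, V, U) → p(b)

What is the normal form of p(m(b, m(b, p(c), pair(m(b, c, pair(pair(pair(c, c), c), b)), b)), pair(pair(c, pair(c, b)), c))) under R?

p(p(c))

1. p(m(b, m(b, p(c), pair(m(b, c, pair(pair(pair(c, c), c), b)), b)), pair(pair(c, pair(c, b)), c)))  →  p(m(b, p(c), pair(m(b, c, pair(pair(pair(c, c), c), b)), b)))   [R2 at 1]
2. p(m(b, p(c), pair(m(b, c, pair(pair(pair(c, c), c), b)), b)))  →  p(p(c))   [R2 at 1]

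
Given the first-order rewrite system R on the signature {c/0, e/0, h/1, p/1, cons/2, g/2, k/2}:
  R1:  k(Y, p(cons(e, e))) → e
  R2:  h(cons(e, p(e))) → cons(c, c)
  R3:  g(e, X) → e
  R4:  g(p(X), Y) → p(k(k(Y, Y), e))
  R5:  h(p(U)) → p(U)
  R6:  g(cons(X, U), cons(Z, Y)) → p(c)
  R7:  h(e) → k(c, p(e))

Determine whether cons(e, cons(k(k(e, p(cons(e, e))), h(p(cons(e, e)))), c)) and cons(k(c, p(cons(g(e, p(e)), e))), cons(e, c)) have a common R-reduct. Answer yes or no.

Reduce t₁ = cons(e, cons(k(k(e, p(cons(e, e))), h(p(cons(e, e)))), c)):
1. cons(e, cons(k(k(e, p(cons(e, e))), h(p(cons(e, e)))), c))  →  cons(e, cons(k(e, h(p(cons(e, e)))), c))   [R1 at 2.1.1]
2. cons(e, cons(k(e, h(p(cons(e, e)))), c))  →  cons(e, cons(k(e, p(cons(e, e))), c))   [R5 at 2.1.2]
3. cons(e, cons(k(e, p(cons(e, e))), c))  →  cons(e, cons(e, c))   [R1 at 2.1]

Reduce t₂ = cons(k(c, p(cons(g(e, p(e)), e))), cons(e, c)):
1. cons(k(c, p(cons(g(e, p(e)), e))), cons(e, c))  →  cons(k(c, p(cons(e, e))), cons(e, c))   [R3 at 1.2.1.1]
2. cons(k(c, p(cons(e, e))), cons(e, c))  →  cons(e, cons(e, c))   [R1 at 1]

yes — NF(t₁) = cons(e, cons(e, c)), NF(t₂) = cons(e, cons(e, c))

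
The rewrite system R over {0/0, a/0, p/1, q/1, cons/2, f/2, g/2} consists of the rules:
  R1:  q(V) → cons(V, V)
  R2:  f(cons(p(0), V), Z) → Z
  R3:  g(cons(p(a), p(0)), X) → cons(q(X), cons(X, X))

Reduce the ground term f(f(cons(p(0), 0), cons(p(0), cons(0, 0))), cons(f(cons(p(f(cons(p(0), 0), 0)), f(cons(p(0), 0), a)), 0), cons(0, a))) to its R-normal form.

1. f(f(cons(p(0), 0), cons(p(0), cons(0, 0))), cons(f(cons(p(f(cons(p(0), 0), 0)), f(cons(p(0), 0), a)), 0), cons(0, a)))  →  f(cons(p(0), cons(0, 0)), cons(f(cons(p(f(cons(p(0), 0), 0)), f(cons(p(0), 0), a)), 0), cons(0, a)))   [R2 at 1]
2. f(cons(p(0), cons(0, 0)), cons(f(cons(p(f(cons(p(0), 0), 0)), f(cons(p(0), 0), a)), 0), cons(0, a)))  →  cons(f(cons(p(f(cons(p(0), 0), 0)), f(cons(p(0), 0), a)), 0), cons(0, a))   [R2 at ε]
3. cons(f(cons(p(f(cons(p(0), 0), 0)), f(cons(p(0), 0), a)), 0), cons(0, a))  →  cons(f(cons(p(0), f(cons(p(0), 0), a)), 0), cons(0, a))   [R2 at 1.1.1.1]
4. cons(f(cons(p(0), f(cons(p(0), 0), a)), 0), cons(0, a))  →  cons(0, cons(0, a))   [R2 at 1]

cons(0, cons(0, a))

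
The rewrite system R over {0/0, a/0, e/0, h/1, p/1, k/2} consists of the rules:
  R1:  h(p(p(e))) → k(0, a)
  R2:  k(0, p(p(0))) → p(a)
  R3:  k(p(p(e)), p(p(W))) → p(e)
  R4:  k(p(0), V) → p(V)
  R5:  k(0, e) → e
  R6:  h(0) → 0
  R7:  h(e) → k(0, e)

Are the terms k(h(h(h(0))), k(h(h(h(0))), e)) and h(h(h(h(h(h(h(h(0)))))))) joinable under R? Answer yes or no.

Reduce t₁ = k(h(h(h(0))), k(h(h(h(0))), e)):
1. k(h(h(h(0))), k(h(h(h(0))), e))  →  k(h(h(0)), k(h(h(h(0))), e))   [R6 at 1.1.1]
2. k(h(h(0)), k(h(h(h(0))), e))  →  k(h(0), k(h(h(h(0))), e))   [R6 at 1.1]
3. k(h(0), k(h(h(h(0))), e))  →  k(0, k(h(h(h(0))), e))   [R6 at 1]
4. k(0, k(h(h(h(0))), e))  →  k(0, k(h(h(0)), e))   [R6 at 2.1.1.1]
5. k(0, k(h(h(0)), e))  →  k(0, k(h(0), e))   [R6 at 2.1.1]
6. k(0, k(h(0), e))  →  k(0, k(0, e))   [R6 at 2.1]
7. k(0, k(0, e))  →  k(0, e)   [R5 at 2]
8. k(0, e)  →  e   [R5 at ε]

Reduce t₂ = h(h(h(h(h(h(h(h(0)))))))):
1. h(h(h(h(h(h(h(h(0))))))))  →  h(h(h(h(h(h(h(0)))))))   [R6 at 1.1.1.1.1.1.1]
2. h(h(h(h(h(h(h(0)))))))  →  h(h(h(h(h(h(0))))))   [R6 at 1.1.1.1.1.1]
3. h(h(h(h(h(h(0))))))  →  h(h(h(h(h(0)))))   [R6 at 1.1.1.1.1]
4. h(h(h(h(h(0)))))  →  h(h(h(h(0))))   [R6 at 1.1.1.1]
5. h(h(h(h(0))))  →  h(h(h(0)))   [R6 at 1.1.1]
6. h(h(h(0)))  →  h(h(0))   [R6 at 1.1]
7. h(h(0))  →  h(0)   [R6 at 1]
8. h(0)  →  0   [R6 at ε]

no — NF(t₁) = e, NF(t₂) = 0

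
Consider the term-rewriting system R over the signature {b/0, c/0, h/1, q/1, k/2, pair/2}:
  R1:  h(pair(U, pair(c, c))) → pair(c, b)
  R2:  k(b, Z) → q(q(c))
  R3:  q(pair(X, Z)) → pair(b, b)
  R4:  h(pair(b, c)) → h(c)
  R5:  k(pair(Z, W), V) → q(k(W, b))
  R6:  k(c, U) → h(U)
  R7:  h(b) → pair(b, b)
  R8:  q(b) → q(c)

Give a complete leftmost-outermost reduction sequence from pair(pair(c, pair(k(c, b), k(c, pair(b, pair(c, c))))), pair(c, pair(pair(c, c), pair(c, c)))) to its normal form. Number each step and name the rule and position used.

pair(pair(c, pair(pair(b, b), pair(c, b))), pair(c, pair(pair(c, c), pair(c, c))))

1. pair(pair(c, pair(k(c, b), k(c, pair(b, pair(c, c))))), pair(c, pair(pair(c, c), pair(c, c))))  →  pair(pair(c, pair(h(b), k(c, pair(b, pair(c, c))))), pair(c, pair(pair(c, c), pair(c, c))))   [R6 at 1.2.1]
2. pair(pair(c, pair(h(b), k(c, pair(b, pair(c, c))))), pair(c, pair(pair(c, c), pair(c, c))))  →  pair(pair(c, pair(pair(b, b), k(c, pair(b, pair(c, c))))), pair(c, pair(pair(c, c), pair(c, c))))   [R7 at 1.2.1]
3. pair(pair(c, pair(pair(b, b), k(c, pair(b, pair(c, c))))), pair(c, pair(pair(c, c), pair(c, c))))  →  pair(pair(c, pair(pair(b, b), h(pair(b, pair(c, c))))), pair(c, pair(pair(c, c), pair(c, c))))   [R6 at 1.2.2]
4. pair(pair(c, pair(pair(b, b), h(pair(b, pair(c, c))))), pair(c, pair(pair(c, c), pair(c, c))))  →  pair(pair(c, pair(pair(b, b), pair(c, b))), pair(c, pair(pair(c, c), pair(c, c))))   [R1 at 1.2.2]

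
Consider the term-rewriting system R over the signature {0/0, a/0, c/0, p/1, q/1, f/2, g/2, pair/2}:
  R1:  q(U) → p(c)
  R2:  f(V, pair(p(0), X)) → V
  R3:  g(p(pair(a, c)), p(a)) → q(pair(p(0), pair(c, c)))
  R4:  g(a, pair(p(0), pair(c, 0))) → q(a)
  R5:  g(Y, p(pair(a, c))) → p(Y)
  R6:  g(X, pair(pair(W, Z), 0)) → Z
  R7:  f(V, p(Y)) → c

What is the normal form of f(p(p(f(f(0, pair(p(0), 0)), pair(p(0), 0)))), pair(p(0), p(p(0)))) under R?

p(p(0))

1. f(p(p(f(f(0, pair(p(0), 0)), pair(p(0), 0)))), pair(p(0), p(p(0))))  →  p(p(f(f(0, pair(p(0), 0)), pair(p(0), 0))))   [R2 at ε]
2. p(p(f(f(0, pair(p(0), 0)), pair(p(0), 0))))  →  p(p(f(0, pair(p(0), 0))))   [R2 at 1.1]
3. p(p(f(0, pair(p(0), 0))))  →  p(p(0))   [R2 at 1.1]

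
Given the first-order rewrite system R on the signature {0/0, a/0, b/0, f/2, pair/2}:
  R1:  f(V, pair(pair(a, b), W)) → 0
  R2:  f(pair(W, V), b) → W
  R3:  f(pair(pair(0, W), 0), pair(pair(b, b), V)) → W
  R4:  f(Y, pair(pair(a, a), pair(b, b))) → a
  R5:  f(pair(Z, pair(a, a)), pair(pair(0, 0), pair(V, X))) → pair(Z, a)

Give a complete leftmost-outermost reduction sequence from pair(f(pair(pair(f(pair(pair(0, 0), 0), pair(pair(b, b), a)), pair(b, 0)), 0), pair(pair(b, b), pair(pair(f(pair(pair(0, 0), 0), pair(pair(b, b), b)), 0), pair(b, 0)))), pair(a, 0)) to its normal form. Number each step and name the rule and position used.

pair(pair(b, 0), pair(a, 0))

1. pair(f(pair(pair(f(pair(pair(0, 0), 0), pair(pair(b, b), a)), pair(b, 0)), 0), pair(pair(b, b), pair(pair(f(pair(pair(0, 0), 0), pair(pair(b, b), b)), 0), pair(b, 0)))), pair(a, 0))  →  pair(f(pair(pair(0, pair(b, 0)), 0), pair(pair(b, b), pair(pair(f(pair(pair(0, 0), 0), pair(pair(b, b), b)), 0), pair(b, 0)))), pair(a, 0))   [R3 at 1.1.1.1]
2. pair(f(pair(pair(0, pair(b, 0)), 0), pair(pair(b, b), pair(pair(f(pair(pair(0, 0), 0), pair(pair(b, b), b)), 0), pair(b, 0)))), pair(a, 0))  →  pair(pair(b, 0), pair(a, 0))   [R3 at 1]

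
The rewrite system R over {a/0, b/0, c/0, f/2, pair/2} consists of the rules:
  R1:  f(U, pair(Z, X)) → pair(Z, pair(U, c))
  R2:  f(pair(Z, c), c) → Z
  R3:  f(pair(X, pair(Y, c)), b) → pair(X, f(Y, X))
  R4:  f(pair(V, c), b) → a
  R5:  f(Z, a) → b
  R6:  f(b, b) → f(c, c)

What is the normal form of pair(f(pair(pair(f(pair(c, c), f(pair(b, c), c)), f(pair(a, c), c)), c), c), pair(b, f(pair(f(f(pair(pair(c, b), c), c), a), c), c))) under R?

1. pair(f(pair(pair(f(pair(c, c), f(pair(b, c), c)), f(pair(a, c), c)), c), c), pair(b, f(pair(f(f(pair(pair(c, b), c), c), a), c), c)))  →  pair(pair(f(pair(c, c), f(pair(b, c), c)), f(pair(a, c), c)), pair(b, f(pair(f(f(pair(pair(c, b), c), c), a), c), c)))   [R2 at 1]
2. pair(pair(f(pair(c, c), f(pair(b, c), c)), f(pair(a, c), c)), pair(b, f(pair(f(f(pair(pair(c, b), c), c), a), c), c)))  →  pair(pair(f(pair(c, c), b), f(pair(a, c), c)), pair(b, f(pair(f(f(pair(pair(c, b), c), c), a), c), c)))   [R2 at 1.1.2]
3. pair(pair(f(pair(c, c), b), f(pair(a, c), c)), pair(b, f(pair(f(f(pair(pair(c, b), c), c), a), c), c)))  →  pair(pair(a, f(pair(a, c), c)), pair(b, f(pair(f(f(pair(pair(c, b), c), c), a), c), c)))   [R4 at 1.1]
4. pair(pair(a, f(pair(a, c), c)), pair(b, f(pair(f(f(pair(pair(c, b), c), c), a), c), c)))  →  pair(pair(a, a), pair(b, f(pair(f(f(pair(pair(c, b), c), c), a), c), c)))   [R2 at 1.2]
5. pair(pair(a, a), pair(b, f(pair(f(f(pair(pair(c, b), c), c), a), c), c)))  →  pair(pair(a, a), pair(b, f(f(pair(pair(c, b), c), c), a)))   [R2 at 2.2]
6. pair(pair(a, a), pair(b, f(f(pair(pair(c, b), c), c), a)))  →  pair(pair(a, a), pair(b, b))   [R5 at 2.2]

pair(pair(a, a), pair(b, b))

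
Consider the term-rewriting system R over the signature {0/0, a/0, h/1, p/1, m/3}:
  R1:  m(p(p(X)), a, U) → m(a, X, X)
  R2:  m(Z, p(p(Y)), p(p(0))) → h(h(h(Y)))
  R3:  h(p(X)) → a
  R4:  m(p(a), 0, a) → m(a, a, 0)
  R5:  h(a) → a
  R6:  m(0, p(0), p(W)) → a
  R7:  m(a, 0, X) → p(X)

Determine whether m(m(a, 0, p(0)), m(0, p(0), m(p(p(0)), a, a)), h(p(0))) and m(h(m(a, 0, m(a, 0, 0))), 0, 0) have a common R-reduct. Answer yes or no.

Reduce t₁ = m(m(a, 0, p(0)), m(0, p(0), m(p(p(0)), a, a)), h(p(0))):
1. m(m(a, 0, p(0)), m(0, p(0), m(p(p(0)), a, a)), h(p(0)))  →  m(p(p(0)), m(0, p(0), m(p(p(0)), a, a)), h(p(0)))   [R7 at 1]
2. m(p(p(0)), m(0, p(0), m(p(p(0)), a, a)), h(p(0)))  →  m(p(p(0)), m(0, p(0), m(a, 0, 0)), h(p(0)))   [R1 at 2.3]
3. m(p(p(0)), m(0, p(0), m(a, 0, 0)), h(p(0)))  →  m(p(p(0)), m(0, p(0), p(0)), h(p(0)))   [R7 at 2.3]
4. m(p(p(0)), m(0, p(0), p(0)), h(p(0)))  →  m(p(p(0)), a, h(p(0)))   [R6 at 2]
5. m(p(p(0)), a, h(p(0)))  →  m(a, 0, 0)   [R1 at ε]
6. m(a, 0, 0)  →  p(0)   [R7 at ε]

Reduce t₂ = m(h(m(a, 0, m(a, 0, 0))), 0, 0):
1. m(h(m(a, 0, m(a, 0, 0))), 0, 0)  →  m(h(p(m(a, 0, 0))), 0, 0)   [R7 at 1.1]
2. m(h(p(m(a, 0, 0))), 0, 0)  →  m(a, 0, 0)   [R3 at 1]
3. m(a, 0, 0)  →  p(0)   [R7 at ε]

yes — NF(t₁) = p(0), NF(t₂) = p(0)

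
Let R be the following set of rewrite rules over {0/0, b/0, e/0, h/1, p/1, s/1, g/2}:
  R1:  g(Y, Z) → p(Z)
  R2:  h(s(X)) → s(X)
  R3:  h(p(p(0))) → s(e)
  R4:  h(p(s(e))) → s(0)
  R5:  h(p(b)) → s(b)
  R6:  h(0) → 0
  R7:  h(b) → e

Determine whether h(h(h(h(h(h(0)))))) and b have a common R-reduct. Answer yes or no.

Reduce t₁ = h(h(h(h(h(h(0)))))):
1. h(h(h(h(h(h(0))))))  →  h(h(h(h(h(0)))))   [R6 at 1.1.1.1.1]
2. h(h(h(h(h(0)))))  →  h(h(h(h(0))))   [R6 at 1.1.1.1]
3. h(h(h(h(0))))  →  h(h(h(0)))   [R6 at 1.1.1]
4. h(h(h(0)))  →  h(h(0))   [R6 at 1.1]
5. h(h(0))  →  h(0)   [R6 at 1]
6. h(0)  →  0   [R6 at ε]

Reduce t₂ = b:

no — NF(t₁) = 0, NF(t₂) = b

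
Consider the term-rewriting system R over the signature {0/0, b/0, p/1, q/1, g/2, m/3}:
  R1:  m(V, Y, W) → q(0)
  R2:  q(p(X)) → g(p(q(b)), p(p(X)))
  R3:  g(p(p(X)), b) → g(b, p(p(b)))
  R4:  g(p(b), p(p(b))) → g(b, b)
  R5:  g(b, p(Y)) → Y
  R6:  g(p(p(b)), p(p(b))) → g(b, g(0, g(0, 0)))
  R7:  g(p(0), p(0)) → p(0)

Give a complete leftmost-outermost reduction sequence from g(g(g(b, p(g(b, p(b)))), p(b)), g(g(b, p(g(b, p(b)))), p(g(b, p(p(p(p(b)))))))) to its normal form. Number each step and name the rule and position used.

p(p(b))

1. g(g(g(b, p(g(b, p(b)))), p(b)), g(g(b, p(g(b, p(b)))), p(g(b, p(p(p(p(b))))))))  →  g(g(g(b, p(b)), p(b)), g(g(b, p(g(b, p(b)))), p(g(b, p(p(p(p(b))))))))   [R5 at 1.1]
2. g(g(g(b, p(b)), p(b)), g(g(b, p(g(b, p(b)))), p(g(b, p(p(p(p(b))))))))  →  g(g(b, p(b)), g(g(b, p(g(b, p(b)))), p(g(b, p(p(p(p(b))))))))   [R5 at 1.1]
3. g(g(b, p(b)), g(g(b, p(g(b, p(b)))), p(g(b, p(p(p(p(b))))))))  →  g(b, g(g(b, p(g(b, p(b)))), p(g(b, p(p(p(p(b))))))))   [R5 at 1]
4. g(b, g(g(b, p(g(b, p(b)))), p(g(b, p(p(p(p(b))))))))  →  g(b, g(g(b, p(b)), p(g(b, p(p(p(p(b))))))))   [R5 at 2.1]
5. g(b, g(g(b, p(b)), p(g(b, p(p(p(p(b))))))))  →  g(b, g(b, p(g(b, p(p(p(p(b))))))))   [R5 at 2.1]
6. g(b, g(b, p(g(b, p(p(p(p(b))))))))  →  g(b, g(b, p(p(p(p(b))))))   [R5 at 2]
7. g(b, g(b, p(p(p(p(b))))))  →  g(b, p(p(p(b))))   [R5 at 2]
8. g(b, p(p(p(b))))  →  p(p(b))   [R5 at ε]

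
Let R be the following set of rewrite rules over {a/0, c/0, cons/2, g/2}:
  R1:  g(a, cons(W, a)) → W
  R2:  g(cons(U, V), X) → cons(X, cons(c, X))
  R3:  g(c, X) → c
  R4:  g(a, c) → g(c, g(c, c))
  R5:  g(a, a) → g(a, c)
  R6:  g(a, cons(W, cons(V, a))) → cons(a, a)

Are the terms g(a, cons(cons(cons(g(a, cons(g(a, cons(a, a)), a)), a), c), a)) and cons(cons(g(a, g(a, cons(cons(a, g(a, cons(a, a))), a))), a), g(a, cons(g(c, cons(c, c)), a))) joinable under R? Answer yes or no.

Reduce t₁ = g(a, cons(cons(cons(g(a, cons(g(a, cons(a, a)), a)), a), c), a)):
1. g(a, cons(cons(cons(g(a, cons(g(a, cons(a, a)), a)), a), c), a))  →  cons(cons(g(a, cons(g(a, cons(a, a)), a)), a), c)   [R1 at ε]
2. cons(cons(g(a, cons(g(a, cons(a, a)), a)), a), c)  →  cons(cons(g(a, cons(a, a)), a), c)   [R1 at 1.1]
3. cons(cons(g(a, cons(a, a)), a), c)  →  cons(cons(a, a), c)   [R1 at 1.1]

Reduce t₂ = cons(cons(g(a, g(a, cons(cons(a, g(a, cons(a, a))), a))), a), g(a, cons(g(c, cons(c, c)), a))):
1. cons(cons(g(a, g(a, cons(cons(a, g(a, cons(a, a))), a))), a), g(a, cons(g(c, cons(c, c)), a)))  →  cons(cons(g(a, cons(a, g(a, cons(a, a)))), a), g(a, cons(g(c, cons(c, c)), a)))   [R1 at 1.1.2]
2. cons(cons(g(a, cons(a, g(a, cons(a, a)))), a), g(a, cons(g(c, cons(c, c)), a)))  →  cons(cons(g(a, cons(a, a)), a), g(a, cons(g(c, cons(c, c)), a)))   [R1 at 1.1.2.2]
3. cons(cons(g(a, cons(a, a)), a), g(a, cons(g(c, cons(c, c)), a)))  →  cons(cons(a, a), g(a, cons(g(c, cons(c, c)), a)))   [R1 at 1.1]
4. cons(cons(a, a), g(a, cons(g(c, cons(c, c)), a)))  →  cons(cons(a, a), g(c, cons(c, c)))   [R1 at 2]
5. cons(cons(a, a), g(c, cons(c, c)))  →  cons(cons(a, a), c)   [R3 at 2]

yes — NF(t₁) = cons(cons(a, a), c), NF(t₂) = cons(cons(a, a), c)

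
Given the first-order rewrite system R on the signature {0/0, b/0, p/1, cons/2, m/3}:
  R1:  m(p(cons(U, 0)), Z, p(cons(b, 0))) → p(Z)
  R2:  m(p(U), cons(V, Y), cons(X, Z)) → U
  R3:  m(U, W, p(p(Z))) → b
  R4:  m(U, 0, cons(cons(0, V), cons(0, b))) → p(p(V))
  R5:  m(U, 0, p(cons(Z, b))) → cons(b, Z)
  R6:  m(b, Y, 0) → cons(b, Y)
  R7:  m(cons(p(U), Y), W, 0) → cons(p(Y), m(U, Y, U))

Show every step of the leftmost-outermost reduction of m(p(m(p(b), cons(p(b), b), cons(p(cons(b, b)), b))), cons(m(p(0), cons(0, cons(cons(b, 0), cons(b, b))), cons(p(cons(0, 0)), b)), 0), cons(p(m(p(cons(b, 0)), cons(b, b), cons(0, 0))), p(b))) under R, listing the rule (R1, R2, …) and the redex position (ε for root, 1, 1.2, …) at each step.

b

1. m(p(m(p(b), cons(p(b), b), cons(p(cons(b, b)), b))), cons(m(p(0), cons(0, cons(cons(b, 0), cons(b, b))), cons(p(cons(0, 0)), b)), 0), cons(p(m(p(cons(b, 0)), cons(b, b), cons(0, 0))), p(b)))  →  m(p(b), cons(p(b), b), cons(p(cons(b, b)), b))   [R2 at ε]
2. m(p(b), cons(p(b), b), cons(p(cons(b, b)), b))  →  b   [R2 at ε]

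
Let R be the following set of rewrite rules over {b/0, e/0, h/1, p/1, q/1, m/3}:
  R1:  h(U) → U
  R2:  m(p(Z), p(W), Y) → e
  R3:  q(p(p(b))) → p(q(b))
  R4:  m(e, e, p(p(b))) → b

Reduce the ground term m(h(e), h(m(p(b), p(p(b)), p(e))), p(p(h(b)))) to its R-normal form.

b

1. m(h(e), h(m(p(b), p(p(b)), p(e))), p(p(h(b))))  →  m(e, h(m(p(b), p(p(b)), p(e))), p(p(h(b))))   [R1 at 1]
2. m(e, h(m(p(b), p(p(b)), p(e))), p(p(h(b))))  →  m(e, m(p(b), p(p(b)), p(e)), p(p(h(b))))   [R1 at 2]
3. m(e, m(p(b), p(p(b)), p(e)), p(p(h(b))))  →  m(e, e, p(p(h(b))))   [R2 at 2]
4. m(e, e, p(p(h(b))))  →  m(e, e, p(p(b)))   [R1 at 3.1.1]
5. m(e, e, p(p(b)))  →  b   [R4 at ε]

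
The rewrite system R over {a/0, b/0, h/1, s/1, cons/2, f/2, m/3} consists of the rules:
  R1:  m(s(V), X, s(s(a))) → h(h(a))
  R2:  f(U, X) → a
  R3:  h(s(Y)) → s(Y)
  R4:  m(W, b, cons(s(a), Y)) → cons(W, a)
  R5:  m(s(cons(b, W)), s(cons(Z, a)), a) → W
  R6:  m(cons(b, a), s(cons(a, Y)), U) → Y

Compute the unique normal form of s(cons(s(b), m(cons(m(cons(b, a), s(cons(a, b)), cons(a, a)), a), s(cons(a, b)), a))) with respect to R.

s(cons(s(b), b))

1. s(cons(s(b), m(cons(m(cons(b, a), s(cons(a, b)), cons(a, a)), a), s(cons(a, b)), a)))  →  s(cons(s(b), m(cons(b, a), s(cons(a, b)), a)))   [R6 at 1.2.1.1]
2. s(cons(s(b), m(cons(b, a), s(cons(a, b)), a)))  →  s(cons(s(b), b))   [R6 at 1.2]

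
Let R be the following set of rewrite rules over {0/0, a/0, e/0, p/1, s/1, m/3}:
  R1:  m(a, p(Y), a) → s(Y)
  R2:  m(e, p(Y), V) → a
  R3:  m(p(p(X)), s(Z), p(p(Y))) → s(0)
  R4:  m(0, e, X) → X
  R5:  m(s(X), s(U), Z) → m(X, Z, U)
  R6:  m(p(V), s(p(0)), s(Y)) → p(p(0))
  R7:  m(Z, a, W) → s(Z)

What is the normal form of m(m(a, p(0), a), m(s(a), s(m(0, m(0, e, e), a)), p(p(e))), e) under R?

p(e)

1. m(m(a, p(0), a), m(s(a), s(m(0, m(0, e, e), a)), p(p(e))), e)  →  m(s(0), m(s(a), s(m(0, m(0, e, e), a)), p(p(e))), e)   [R1 at 1]
2. m(s(0), m(s(a), s(m(0, m(0, e, e), a)), p(p(e))), e)  →  m(s(0), m(a, p(p(e)), m(0, m(0, e, e), a)), e)   [R5 at 2]
3. m(s(0), m(a, p(p(e)), m(0, m(0, e, e), a)), e)  →  m(s(0), m(a, p(p(e)), m(0, e, a)), e)   [R4 at 2.3.2]
4. m(s(0), m(a, p(p(e)), m(0, e, a)), e)  →  m(s(0), m(a, p(p(e)), a), e)   [R4 at 2.3]
5. m(s(0), m(a, p(p(e)), a), e)  →  m(s(0), s(p(e)), e)   [R1 at 2]
6. m(s(0), s(p(e)), e)  →  m(0, e, p(e))   [R5 at ε]
7. m(0, e, p(e))  →  p(e)   [R4 at ε]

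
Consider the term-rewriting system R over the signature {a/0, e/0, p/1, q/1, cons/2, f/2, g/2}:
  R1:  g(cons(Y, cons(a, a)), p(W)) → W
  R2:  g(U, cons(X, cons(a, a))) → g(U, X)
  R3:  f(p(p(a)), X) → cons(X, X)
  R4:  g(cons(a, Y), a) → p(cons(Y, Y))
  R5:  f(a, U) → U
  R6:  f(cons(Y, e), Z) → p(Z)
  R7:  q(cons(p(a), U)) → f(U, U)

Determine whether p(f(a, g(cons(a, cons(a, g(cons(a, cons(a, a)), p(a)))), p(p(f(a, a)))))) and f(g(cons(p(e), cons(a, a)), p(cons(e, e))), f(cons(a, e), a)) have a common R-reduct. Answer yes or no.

Reduce t₁ = p(f(a, g(cons(a, cons(a, g(cons(a, cons(a, a)), p(a)))), p(p(f(a, a)))))):
1. p(f(a, g(cons(a, cons(a, g(cons(a, cons(a, a)), p(a)))), p(p(f(a, a))))))  →  p(g(cons(a, cons(a, g(cons(a, cons(a, a)), p(a)))), p(p(f(a, a)))))   [R5 at 1]
2. p(g(cons(a, cons(a, g(cons(a, cons(a, a)), p(a)))), p(p(f(a, a)))))  →  p(g(cons(a, cons(a, a)), p(p(f(a, a)))))   [R1 at 1.1.2.2]
3. p(g(cons(a, cons(a, a)), p(p(f(a, a)))))  →  p(p(f(a, a)))   [R1 at 1]
4. p(p(f(a, a)))  →  p(p(a))   [R5 at 1.1]

Reduce t₂ = f(g(cons(p(e), cons(a, a)), p(cons(e, e))), f(cons(a, e), a)):
1. f(g(cons(p(e), cons(a, a)), p(cons(e, e))), f(cons(a, e), a))  →  f(cons(e, e), f(cons(a, e), a))   [R1 at 1]
2. f(cons(e, e), f(cons(a, e), a))  →  p(f(cons(a, e), a))   [R6 at ε]
3. p(f(cons(a, e), a))  →  p(p(a))   [R6 at 1]

yes — NF(t₁) = p(p(a)), NF(t₂) = p(p(a))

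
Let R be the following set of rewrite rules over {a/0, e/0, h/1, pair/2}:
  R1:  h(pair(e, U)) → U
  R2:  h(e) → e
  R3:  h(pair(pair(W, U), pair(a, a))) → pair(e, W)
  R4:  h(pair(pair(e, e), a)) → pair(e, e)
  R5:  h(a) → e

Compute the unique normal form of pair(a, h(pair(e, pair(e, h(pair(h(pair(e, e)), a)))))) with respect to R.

1. pair(a, h(pair(e, pair(e, h(pair(h(pair(e, e)), a))))))  →  pair(a, pair(e, h(pair(h(pair(e, e)), a))))   [R1 at 2]
2. pair(a, pair(e, h(pair(h(pair(e, e)), a))))  →  pair(a, pair(e, h(pair(e, a))))   [R1 at 2.2.1.1]
3. pair(a, pair(e, h(pair(e, a))))  →  pair(a, pair(e, a))   [R1 at 2.2]

pair(a, pair(e, a))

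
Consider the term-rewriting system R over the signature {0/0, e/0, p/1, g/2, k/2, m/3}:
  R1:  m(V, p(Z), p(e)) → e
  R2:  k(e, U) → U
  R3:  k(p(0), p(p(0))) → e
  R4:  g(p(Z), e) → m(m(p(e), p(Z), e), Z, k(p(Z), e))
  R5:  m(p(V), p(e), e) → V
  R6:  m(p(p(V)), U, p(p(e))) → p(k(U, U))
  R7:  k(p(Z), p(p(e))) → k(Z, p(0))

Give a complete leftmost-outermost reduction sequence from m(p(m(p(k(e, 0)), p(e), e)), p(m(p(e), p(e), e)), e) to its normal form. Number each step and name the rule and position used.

0

1. m(p(m(p(k(e, 0)), p(e), e)), p(m(p(e), p(e), e)), e)  →  m(p(k(e, 0)), p(m(p(e), p(e), e)), e)   [R5 at 1.1]
2. m(p(k(e, 0)), p(m(p(e), p(e), e)), e)  →  m(p(0), p(m(p(e), p(e), e)), e)   [R2 at 1.1]
3. m(p(0), p(m(p(e), p(e), e)), e)  →  m(p(0), p(e), e)   [R5 at 2.1]
4. m(p(0), p(e), e)  →  0   [R5 at ε]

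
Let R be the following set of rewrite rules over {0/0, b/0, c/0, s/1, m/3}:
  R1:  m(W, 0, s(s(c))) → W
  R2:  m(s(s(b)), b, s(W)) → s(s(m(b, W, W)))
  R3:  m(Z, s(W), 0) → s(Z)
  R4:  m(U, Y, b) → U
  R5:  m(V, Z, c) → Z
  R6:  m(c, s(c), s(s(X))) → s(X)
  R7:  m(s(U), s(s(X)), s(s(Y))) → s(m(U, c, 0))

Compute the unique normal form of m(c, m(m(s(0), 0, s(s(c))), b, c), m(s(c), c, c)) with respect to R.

1. m(c, m(m(s(0), 0, s(s(c))), b, c), m(s(c), c, c))  →  m(c, b, m(s(c), c, c))   [R5 at 2]
2. m(c, b, m(s(c), c, c))  →  m(c, b, c)   [R5 at 3]
3. m(c, b, c)  →  b   [R5 at ε]

b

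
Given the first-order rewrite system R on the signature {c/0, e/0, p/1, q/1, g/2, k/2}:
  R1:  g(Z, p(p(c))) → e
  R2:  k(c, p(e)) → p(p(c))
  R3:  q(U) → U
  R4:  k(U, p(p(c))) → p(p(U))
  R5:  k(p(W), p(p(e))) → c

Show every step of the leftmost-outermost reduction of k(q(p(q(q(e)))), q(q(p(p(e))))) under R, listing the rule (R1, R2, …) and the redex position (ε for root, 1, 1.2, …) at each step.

1. k(q(p(q(q(e)))), q(q(p(p(e)))))  →  k(p(q(q(e))), q(q(p(p(e)))))   [R3 at 1]
2. k(p(q(q(e))), q(q(p(p(e)))))  →  k(p(q(e)), q(q(p(p(e)))))   [R3 at 1.1]
3. k(p(q(e)), q(q(p(p(e)))))  →  k(p(e), q(q(p(p(e)))))   [R3 at 1.1]
4. k(p(e), q(q(p(p(e)))))  →  k(p(e), q(p(p(e))))   [R3 at 2]
5. k(p(e), q(p(p(e))))  →  k(p(e), p(p(e)))   [R3 at 2]
6. k(p(e), p(p(e)))  →  c   [R5 at ε]

c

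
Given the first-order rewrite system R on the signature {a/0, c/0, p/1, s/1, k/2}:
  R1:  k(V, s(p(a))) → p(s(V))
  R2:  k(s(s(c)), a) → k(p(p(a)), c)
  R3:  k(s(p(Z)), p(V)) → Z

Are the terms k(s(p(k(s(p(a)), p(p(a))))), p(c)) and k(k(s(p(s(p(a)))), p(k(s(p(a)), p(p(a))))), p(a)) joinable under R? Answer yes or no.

yes — NF(t₁) = a, NF(t₂) = a

Reduce t₁ = k(s(p(k(s(p(a)), p(p(a))))), p(c)):
1. k(s(p(k(s(p(a)), p(p(a))))), p(c))  →  k(s(p(a)), p(p(a)))   [R3 at ε]
2. k(s(p(a)), p(p(a)))  →  a   [R3 at ε]

Reduce t₂ = k(k(s(p(s(p(a)))), p(k(s(p(a)), p(p(a))))), p(a)):
1. k(k(s(p(s(p(a)))), p(k(s(p(a)), p(p(a))))), p(a))  →  k(s(p(a)), p(a))   [R3 at 1]
2. k(s(p(a)), p(a))  →  a   [R3 at ε]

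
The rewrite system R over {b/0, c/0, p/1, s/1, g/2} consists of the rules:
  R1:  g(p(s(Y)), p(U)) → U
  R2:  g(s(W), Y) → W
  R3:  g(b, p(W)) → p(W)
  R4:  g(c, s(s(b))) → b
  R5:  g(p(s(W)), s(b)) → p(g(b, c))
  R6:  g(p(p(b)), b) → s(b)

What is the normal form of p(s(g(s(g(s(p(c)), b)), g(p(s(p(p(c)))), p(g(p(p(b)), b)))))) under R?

p(s(p(c)))

1. p(s(g(s(g(s(p(c)), b)), g(p(s(p(p(c)))), p(g(p(p(b)), b))))))  →  p(s(g(s(p(c)), b)))   [R2 at 1.1]
2. p(s(g(s(p(c)), b)))  →  p(s(p(c)))   [R2 at 1.1]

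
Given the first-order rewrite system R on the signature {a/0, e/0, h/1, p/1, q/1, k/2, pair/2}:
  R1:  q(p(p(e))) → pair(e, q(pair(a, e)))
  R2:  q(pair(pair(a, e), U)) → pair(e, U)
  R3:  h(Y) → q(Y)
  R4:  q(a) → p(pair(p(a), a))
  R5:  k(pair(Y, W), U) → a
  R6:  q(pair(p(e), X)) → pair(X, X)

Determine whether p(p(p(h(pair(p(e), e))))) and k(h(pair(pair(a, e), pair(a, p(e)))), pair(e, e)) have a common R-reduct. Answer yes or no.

Reduce t₁ = p(p(p(h(pair(p(e), e))))):
1. p(p(p(h(pair(p(e), e)))))  →  p(p(p(q(pair(p(e), e)))))   [R3 at 1.1.1]
2. p(p(p(q(pair(p(e), e)))))  →  p(p(p(pair(e, e))))   [R6 at 1.1.1]

Reduce t₂ = k(h(pair(pair(a, e), pair(a, p(e)))), pair(e, e)):
1. k(h(pair(pair(a, e), pair(a, p(e)))), pair(e, e))  →  k(q(pair(pair(a, e), pair(a, p(e)))), pair(e, e))   [R3 at 1]
2. k(q(pair(pair(a, e), pair(a, p(e)))), pair(e, e))  →  k(pair(e, pair(a, p(e))), pair(e, e))   [R2 at 1]
3. k(pair(e, pair(a, p(e))), pair(e, e))  →  a   [R5 at ε]

no — NF(t₁) = p(p(p(pair(e, e)))), NF(t₂) = a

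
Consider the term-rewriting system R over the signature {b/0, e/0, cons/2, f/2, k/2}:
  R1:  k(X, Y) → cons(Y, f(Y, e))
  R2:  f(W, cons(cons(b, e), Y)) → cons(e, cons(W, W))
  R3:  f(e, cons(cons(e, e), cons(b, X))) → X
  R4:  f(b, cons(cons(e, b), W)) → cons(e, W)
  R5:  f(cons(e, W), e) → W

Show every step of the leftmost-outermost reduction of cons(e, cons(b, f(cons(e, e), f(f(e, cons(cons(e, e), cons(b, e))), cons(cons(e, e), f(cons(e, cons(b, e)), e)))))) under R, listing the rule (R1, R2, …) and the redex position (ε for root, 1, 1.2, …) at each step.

1. cons(e, cons(b, f(cons(e, e), f(f(e, cons(cons(e, e), cons(b, e))), cons(cons(e, e), f(cons(e, cons(b, e)), e))))))  →  cons(e, cons(b, f(cons(e, e), f(e, cons(cons(e, e), f(cons(e, cons(b, e)), e))))))   [R3 at 2.2.2.1]
2. cons(e, cons(b, f(cons(e, e), f(e, cons(cons(e, e), f(cons(e, cons(b, e)), e))))))  →  cons(e, cons(b, f(cons(e, e), f(e, cons(cons(e, e), cons(b, e))))))   [R5 at 2.2.2.2.2]
3. cons(e, cons(b, f(cons(e, e), f(e, cons(cons(e, e), cons(b, e))))))  →  cons(e, cons(b, f(cons(e, e), e)))   [R3 at 2.2.2]
4. cons(e, cons(b, f(cons(e, e), e)))  →  cons(e, cons(b, e))   [R5 at 2.2]

cons(e, cons(b, e))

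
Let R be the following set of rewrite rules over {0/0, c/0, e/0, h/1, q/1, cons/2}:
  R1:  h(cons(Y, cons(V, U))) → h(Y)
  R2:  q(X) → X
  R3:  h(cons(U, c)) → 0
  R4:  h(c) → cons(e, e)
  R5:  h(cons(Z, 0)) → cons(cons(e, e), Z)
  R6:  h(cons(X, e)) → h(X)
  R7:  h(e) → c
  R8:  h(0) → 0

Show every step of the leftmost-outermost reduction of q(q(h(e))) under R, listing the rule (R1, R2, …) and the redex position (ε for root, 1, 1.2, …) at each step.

c

1. q(q(h(e)))  →  q(h(e))   [R2 at ε]
2. q(h(e))  →  h(e)   [R2 at ε]
3. h(e)  →  c   [R7 at ε]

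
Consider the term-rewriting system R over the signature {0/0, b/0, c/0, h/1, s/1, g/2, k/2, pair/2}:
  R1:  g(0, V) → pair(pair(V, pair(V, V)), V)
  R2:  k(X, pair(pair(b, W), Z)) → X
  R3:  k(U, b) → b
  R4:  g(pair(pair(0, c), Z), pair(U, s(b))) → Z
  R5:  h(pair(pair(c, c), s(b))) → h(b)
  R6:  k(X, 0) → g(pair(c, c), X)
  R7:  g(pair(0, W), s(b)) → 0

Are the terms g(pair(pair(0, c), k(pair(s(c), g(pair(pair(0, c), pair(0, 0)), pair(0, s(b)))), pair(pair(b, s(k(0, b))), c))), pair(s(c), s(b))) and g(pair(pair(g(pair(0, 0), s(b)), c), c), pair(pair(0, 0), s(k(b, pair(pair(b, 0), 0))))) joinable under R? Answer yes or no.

Reduce t₁ = g(pair(pair(0, c), k(pair(s(c), g(pair(pair(0, c), pair(0, 0)), pair(0, s(b)))), pair(pair(b, s(k(0, b))), c))), pair(s(c), s(b))):
1. g(pair(pair(0, c), k(pair(s(c), g(pair(pair(0, c), pair(0, 0)), pair(0, s(b)))), pair(pair(b, s(k(0, b))), c))), pair(s(c), s(b)))  →  k(pair(s(c), g(pair(pair(0, c), pair(0, 0)), pair(0, s(b)))), pair(pair(b, s(k(0, b))), c))   [R4 at ε]
2. k(pair(s(c), g(pair(pair(0, c), pair(0, 0)), pair(0, s(b)))), pair(pair(b, s(k(0, b))), c))  →  pair(s(c), g(pair(pair(0, c), pair(0, 0)), pair(0, s(b))))   [R2 at ε]
3. pair(s(c), g(pair(pair(0, c), pair(0, 0)), pair(0, s(b))))  →  pair(s(c), pair(0, 0))   [R4 at 2]

Reduce t₂ = g(pair(pair(g(pair(0, 0), s(b)), c), c), pair(pair(0, 0), s(k(b, pair(pair(b, 0), 0))))):
1. g(pair(pair(g(pair(0, 0), s(b)), c), c), pair(pair(0, 0), s(k(b, pair(pair(b, 0), 0)))))  →  g(pair(pair(0, c), c), pair(pair(0, 0), s(k(b, pair(pair(b, 0), 0)))))   [R7 at 1.1.1]
2. g(pair(pair(0, c), c), pair(pair(0, 0), s(k(b, pair(pair(b, 0), 0)))))  →  g(pair(pair(0, c), c), pair(pair(0, 0), s(b)))   [R2 at 2.2.1]
3. g(pair(pair(0, c), c), pair(pair(0, 0), s(b)))  →  c   [R4 at ε]

no — NF(t₁) = pair(s(c), pair(0, 0)), NF(t₂) = c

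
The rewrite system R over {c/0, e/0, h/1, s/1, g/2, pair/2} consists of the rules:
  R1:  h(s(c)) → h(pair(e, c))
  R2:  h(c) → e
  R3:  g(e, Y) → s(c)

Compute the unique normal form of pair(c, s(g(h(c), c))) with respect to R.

pair(c, s(s(c)))

1. pair(c, s(g(h(c), c)))  →  pair(c, s(g(e, c)))   [R2 at 2.1.1]
2. pair(c, s(g(e, c)))  →  pair(c, s(s(c)))   [R3 at 2.1]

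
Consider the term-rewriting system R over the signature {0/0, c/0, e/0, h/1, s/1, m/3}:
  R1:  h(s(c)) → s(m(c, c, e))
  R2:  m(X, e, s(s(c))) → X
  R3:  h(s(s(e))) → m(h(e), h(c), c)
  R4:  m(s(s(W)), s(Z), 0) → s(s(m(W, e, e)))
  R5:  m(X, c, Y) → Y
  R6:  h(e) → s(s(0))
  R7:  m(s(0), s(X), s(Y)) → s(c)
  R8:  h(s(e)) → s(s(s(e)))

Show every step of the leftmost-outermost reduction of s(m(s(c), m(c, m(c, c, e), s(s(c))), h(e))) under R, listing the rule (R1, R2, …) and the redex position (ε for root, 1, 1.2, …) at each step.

1. s(m(s(c), m(c, m(c, c, e), s(s(c))), h(e)))  →  s(m(s(c), m(c, e, s(s(c))), h(e)))   [R5 at 1.2.2]
2. s(m(s(c), m(c, e, s(s(c))), h(e)))  →  s(m(s(c), c, h(e)))   [R2 at 1.2]
3. s(m(s(c), c, h(e)))  →  s(h(e))   [R5 at 1]
4. s(h(e))  →  s(s(s(0)))   [R6 at 1]

s(s(s(0)))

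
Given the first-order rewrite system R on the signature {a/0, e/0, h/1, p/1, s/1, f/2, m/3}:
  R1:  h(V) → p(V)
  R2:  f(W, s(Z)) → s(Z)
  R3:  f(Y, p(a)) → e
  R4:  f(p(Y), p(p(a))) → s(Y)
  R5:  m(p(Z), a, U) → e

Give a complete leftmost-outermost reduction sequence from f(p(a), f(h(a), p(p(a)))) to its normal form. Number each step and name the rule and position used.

s(a)

1. f(p(a), f(h(a), p(p(a))))  →  f(p(a), f(p(a), p(p(a))))   [R1 at 2.1]
2. f(p(a), f(p(a), p(p(a))))  →  f(p(a), s(a))   [R4 at 2]
3. f(p(a), s(a))  →  s(a)   [R2 at ε]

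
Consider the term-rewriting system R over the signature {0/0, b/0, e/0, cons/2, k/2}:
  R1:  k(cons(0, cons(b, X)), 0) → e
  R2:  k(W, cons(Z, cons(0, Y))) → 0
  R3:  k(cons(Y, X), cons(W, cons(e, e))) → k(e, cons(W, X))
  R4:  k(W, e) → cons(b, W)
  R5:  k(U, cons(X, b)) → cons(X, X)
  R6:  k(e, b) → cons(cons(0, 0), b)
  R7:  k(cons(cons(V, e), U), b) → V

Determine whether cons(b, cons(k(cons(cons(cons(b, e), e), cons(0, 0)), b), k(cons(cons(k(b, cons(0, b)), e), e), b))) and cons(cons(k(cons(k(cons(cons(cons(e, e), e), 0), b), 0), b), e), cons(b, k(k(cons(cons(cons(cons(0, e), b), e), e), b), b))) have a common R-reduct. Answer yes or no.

no — NF(t₁) = cons(b, cons(cons(b, e), cons(0, 0))), NF(t₂) = cons(cons(e, e), cons(b, 0))

Reduce t₁ = cons(b, cons(k(cons(cons(cons(b, e), e), cons(0, 0)), b), k(cons(cons(k(b, cons(0, b)), e), e), b))):
1. cons(b, cons(k(cons(cons(cons(b, e), e), cons(0, 0)), b), k(cons(cons(k(b, cons(0, b)), e), e), b)))  →  cons(b, cons(cons(b, e), k(cons(cons(k(b, cons(0, b)), e), e), b)))   [R7 at 2.1]
2. cons(b, cons(cons(b, e), k(cons(cons(k(b, cons(0, b)), e), e), b)))  →  cons(b, cons(cons(b, e), k(b, cons(0, b))))   [R7 at 2.2]
3. cons(b, cons(cons(b, e), k(b, cons(0, b))))  →  cons(b, cons(cons(b, e), cons(0, 0)))   [R5 at 2.2]

Reduce t₂ = cons(cons(k(cons(k(cons(cons(cons(e, e), e), 0), b), 0), b), e), cons(b, k(k(cons(cons(cons(cons(0, e), b), e), e), b), b))):
1. cons(cons(k(cons(k(cons(cons(cons(e, e), e), 0), b), 0), b), e), cons(b, k(k(cons(cons(cons(cons(0, e), b), e), e), b), b)))  →  cons(cons(k(cons(cons(e, e), 0), b), e), cons(b, k(k(cons(cons(cons(cons(0, e), b), e), e), b), b)))   [R7 at 1.1.1.1]
2. cons(cons(k(cons(cons(e, e), 0), b), e), cons(b, k(k(cons(cons(cons(cons(0, e), b), e), e), b), b)))  →  cons(cons(e, e), cons(b, k(k(cons(cons(cons(cons(0, e), b), e), e), b), b)))   [R7 at 1.1]
3. cons(cons(e, e), cons(b, k(k(cons(cons(cons(cons(0, e), b), e), e), b), b)))  →  cons(cons(e, e), cons(b, k(cons(cons(0, e), b), b)))   [R7 at 2.2.1]
4. cons(cons(e, e), cons(b, k(cons(cons(0, e), b), b)))  →  cons(cons(e, e), cons(b, 0))   [R7 at 2.2]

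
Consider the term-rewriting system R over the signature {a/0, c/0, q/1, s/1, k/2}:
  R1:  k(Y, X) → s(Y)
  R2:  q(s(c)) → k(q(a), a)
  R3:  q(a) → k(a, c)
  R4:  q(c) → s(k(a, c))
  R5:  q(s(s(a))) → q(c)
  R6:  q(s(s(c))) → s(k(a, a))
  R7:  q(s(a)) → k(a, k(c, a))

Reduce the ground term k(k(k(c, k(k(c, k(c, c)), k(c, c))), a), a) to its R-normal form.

s(s(s(c)))

1. k(k(k(c, k(k(c, k(c, c)), k(c, c))), a), a)  →  s(k(k(c, k(k(c, k(c, c)), k(c, c))), a))   [R1 at ε]
2. s(k(k(c, k(k(c, k(c, c)), k(c, c))), a))  →  s(s(k(c, k(k(c, k(c, c)), k(c, c)))))   [R1 at 1]
3. s(s(k(c, k(k(c, k(c, c)), k(c, c)))))  →  s(s(s(c)))   [R1 at 1.1]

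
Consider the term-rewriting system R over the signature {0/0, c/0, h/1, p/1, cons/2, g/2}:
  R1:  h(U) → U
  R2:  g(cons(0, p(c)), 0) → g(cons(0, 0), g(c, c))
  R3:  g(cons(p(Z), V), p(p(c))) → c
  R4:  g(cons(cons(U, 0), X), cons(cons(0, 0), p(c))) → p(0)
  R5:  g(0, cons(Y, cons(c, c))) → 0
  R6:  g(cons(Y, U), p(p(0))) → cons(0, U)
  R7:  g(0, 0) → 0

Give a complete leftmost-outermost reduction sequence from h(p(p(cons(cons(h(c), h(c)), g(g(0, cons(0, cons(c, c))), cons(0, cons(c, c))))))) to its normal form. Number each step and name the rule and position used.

p(p(cons(cons(c, c), 0)))

1. h(p(p(cons(cons(h(c), h(c)), g(g(0, cons(0, cons(c, c))), cons(0, cons(c, c)))))))  →  p(p(cons(cons(h(c), h(c)), g(g(0, cons(0, cons(c, c))), cons(0, cons(c, c))))))   [R1 at ε]
2. p(p(cons(cons(h(c), h(c)), g(g(0, cons(0, cons(c, c))), cons(0, cons(c, c))))))  →  p(p(cons(cons(c, h(c)), g(g(0, cons(0, cons(c, c))), cons(0, cons(c, c))))))   [R1 at 1.1.1.1]
3. p(p(cons(cons(c, h(c)), g(g(0, cons(0, cons(c, c))), cons(0, cons(c, c))))))  →  p(p(cons(cons(c, c), g(g(0, cons(0, cons(c, c))), cons(0, cons(c, c))))))   [R1 at 1.1.1.2]
4. p(p(cons(cons(c, c), g(g(0, cons(0, cons(c, c))), cons(0, cons(c, c))))))  →  p(p(cons(cons(c, c), g(0, cons(0, cons(c, c))))))   [R5 at 1.1.2.1]
5. p(p(cons(cons(c, c), g(0, cons(0, cons(c, c))))))  →  p(p(cons(cons(c, c), 0)))   [R5 at 1.1.2]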